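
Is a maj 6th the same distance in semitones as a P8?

No

A major sixth is 9 semitones but a perfect octave is 12 semitones — different sizes.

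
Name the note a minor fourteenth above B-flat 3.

A-flat 5

The fourteenth's letter: B up seven letter names plus an octave → A.
A minor fourteenth spans 22 semitones, so from Bb3 the target pitch is Ab5.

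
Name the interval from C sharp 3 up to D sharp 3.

C to D spans two letter names (C-D) — that makes it a second of some quality.
Counting semitones, C#3→D#3 is 2, which is the major second.

major second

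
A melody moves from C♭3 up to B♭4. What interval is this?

C to B spans seven letter names (C-D-E-F-G-A-B), plus an octave — that makes it a fourteenth of some quality.
Cb3 to Bb4 is 23 semitones, matching the major fourteenth exactly, so the quality is major.
(Equivalently, a compound major seventh: a major seventh plus an octave.)

major 14th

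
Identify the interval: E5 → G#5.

E to G spans three letter names (E-F-G), so the interval is some kind of third.
The major third spans 4 semitones, and E5 to G#5 is exactly 4 semitones — so this is a major third.

M3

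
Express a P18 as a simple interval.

perfect fourth

Each octave removed subtracts seven from the number: 18 − 14 = 4.
That makes a perfect eighteenth a compound perfect fourth — 2 octaves plus a perfect fourth.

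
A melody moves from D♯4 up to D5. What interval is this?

d8

D to D is the same letter name, plus an octave: an octave.
The perfect octave is 12 semitones; here we have 11, one semitone narrower: diminished.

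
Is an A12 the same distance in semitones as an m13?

Both span 20 semitones: an augmented twelfth and a minor thirteenth are the same chromatic distance.

Yes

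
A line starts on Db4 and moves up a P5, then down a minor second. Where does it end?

Db4 up a perfect fifth → Ab4 (7 semitones).
Down a minor second from Ab4: G4 (1 semitone down).

G4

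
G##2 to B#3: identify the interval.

minor tenth

G to B spans three letter names (G-A-B), plus an octave: a tenth.
G##2 to B#3 is 15 semitones, a half step short of the major tenth (16), so this is minor.
(Equivalently, a compound minor third: a minor third plus an octave.)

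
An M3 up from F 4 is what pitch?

The third takes the letter from F up to A.
Moving 4 semitones up from F4 (the size of a major third) reaches A4.

A 4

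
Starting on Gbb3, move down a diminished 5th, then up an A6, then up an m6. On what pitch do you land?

Gbb3 down a diminished fifth → Cb3 (6 semitones).
Cb3 up an augmented sixth → A3 (10 semitones).
A3 up a minor sixth → F4 (8 semitones).

F4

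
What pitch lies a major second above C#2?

Two letter names up from C: D.
Moving 2 semitones up from C#2 (the size of a major second) reaches D#2.

D#2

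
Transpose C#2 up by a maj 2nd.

D#2

Two letter names up from C: D.
A major second is 2 semitones; 2 semitones up from C#2 gives D#2.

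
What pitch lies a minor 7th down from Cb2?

Db1

Seven letter names down from C: D.
Moving 10 semitones down from Cb2 (the size of a minor seventh) reaches Db1.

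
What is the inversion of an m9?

First reduce the compound minor ninth to its simple form, a minor second.
The rule of nine gives the new number: 9 − 2 = 7, so a second becomes a seventh.
The quality also flips — minor becomes major — giving a major seventh.

major seventh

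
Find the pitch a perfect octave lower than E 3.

An octave keeps the letter name E, an octave down from E.
A perfect octave is 12 semitones; 12 semitones down from E3 gives E2.

E 2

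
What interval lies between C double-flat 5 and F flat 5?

C to F spans four letter names (C-D-E-F), so the interval is some kind of fourth.
The perfect fourth is 5 semitones; here we have 6, one semitone wider: augmented.

augmented fourth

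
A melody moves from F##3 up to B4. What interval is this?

diminished eleventh

F to B spans four letter names (F-G-A-B), plus an octave: an eleventh.
A perfect eleventh would be 17 semitones; F##3 to B4 is 16, one semitone narrower, so the interval is diminished.
(Equivalently, a compound diminished fourth: a diminished fourth plus an octave.)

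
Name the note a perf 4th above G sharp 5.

C sharp 6

Four letter names up from G: C.
A perfect fourth is 5 semitones; 5 semitones up from G#5 gives C#6.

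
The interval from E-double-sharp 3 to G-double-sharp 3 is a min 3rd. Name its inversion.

major sixth

Inverted interval numbers add to nine, so a third pairs with a sixth (3 + 6 = 9).
Quality inverts too: minor becomes major. That makes the inversion a major sixth.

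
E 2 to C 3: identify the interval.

E to C spans six letter names (E-F-G-A-B-C) — that makes it a sixth of some quality.
E2 to C3 is 8 semitones, a half step short of the major sixth (9), so this is minor.

m6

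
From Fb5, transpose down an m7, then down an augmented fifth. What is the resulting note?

A minor seventh down from Fb5 is Gb4.
Gb4 down an augmented fifth → Cbb4 (8 semitones).

Cbb4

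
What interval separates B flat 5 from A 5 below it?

m2

Descending from Bb5 to A5 is the same interval as ascending A5 to Bb5.
A to B spans two letter names (A-B) — that makes it a second of some quality.
A5 to Bb5 is 1 semitone, a half step short of the major second (2), so this is minor.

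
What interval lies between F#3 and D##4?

augmented sixth

F to D spans six letter names (F-G-A-B-C-D): a sixth.
A major sixth would be 9 semitones; F#3 to D##4 is 10, one semitone wider, so the interval is augmented.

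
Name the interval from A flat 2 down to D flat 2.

Descending from Ab2 to Db2 is the same interval as ascending Db2 to Ab2.
D to A spans five letter names (D-E-F-G-A) — that makes it a fifth of some quality.
Counting semitones, Db2→Ab2 is 7, which is the perfect fifth.

perfect fifth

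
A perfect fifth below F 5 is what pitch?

The fifth takes the letter from F down to B.
A perfect fifth is 7 semitones; 7 semitones down from F5 gives Bb4.

B flat 4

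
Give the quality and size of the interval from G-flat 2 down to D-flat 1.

Descending from Gb2 to Db1 is the same interval as ascending Db1 to Gb2.
D to G spans four letter names (D-E-F-G), plus an octave: an eleventh.
The perfect eleventh spans 17 semitones, and Db1 to Gb2 is exactly 17 semitones — so this is a perfect eleventh.
(Equivalently, a compound perfect fourth: a perfect fourth plus an octave.)

perfect eleventh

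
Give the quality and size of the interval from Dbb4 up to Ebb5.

major ninth

D to E spans two letter names (D-E), plus an octave — that makes it a ninth of some quality.
Counting semitones, Dbb4→Ebb5 is 14, which is the major ninth.
(Equivalently, a compound major second: a major second plus an octave.)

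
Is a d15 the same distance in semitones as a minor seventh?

A diminished fifteenth spans 23 semitones; a minor seventh spans 10 semitones. They differ by 13.

No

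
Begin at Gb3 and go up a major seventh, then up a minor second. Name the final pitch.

Gb4

A major seventh up from Gb3 is F4.
A minor second up from F4 is Gb4.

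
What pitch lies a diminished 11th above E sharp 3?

The eleventh's letter: E up four letter names plus an octave → A.
A diminished eleventh spans 16 semitones, so from E#3 the target pitch is A4.

A 4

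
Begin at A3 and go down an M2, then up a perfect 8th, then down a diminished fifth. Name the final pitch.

A major second down from A3 is G3.
G3 up a perfect octave → G4 (12 semitones).
Down a diminished fifth from G4: C#4 (6 semitones down).

C#4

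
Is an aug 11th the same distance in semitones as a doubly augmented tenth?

Yes

An augmented eleventh = 18 semitones = a doubly augmented tenth; enharmonically equal.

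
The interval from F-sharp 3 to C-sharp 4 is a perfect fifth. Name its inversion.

perfect 4th

Inverted interval numbers add to nine, so a fifth pairs with a fourth (5 + 4 = 9).
Quality inverts too: perfect stays perfect. That makes the inversion a perfect fourth.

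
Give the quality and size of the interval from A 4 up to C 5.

A to C spans three letter names (A-B-C): a third.
At 3 semitones, A4→C5 falls one short of a major third: minor.

minor third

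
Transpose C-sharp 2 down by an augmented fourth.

G 1

Four letter names down from C: G.
An augmented fourth spans 6 semitones, so from C#2 the target pitch is G1.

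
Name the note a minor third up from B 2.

The third takes the letter from B up to D.
A minor third spans 3 semitones, so from B2 the target pitch is D3.

D 3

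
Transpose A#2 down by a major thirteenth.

The thirteenth's letter: A down six letter names plus an octave → C.
A major thirteenth spans 21 semitones, so from A#2 the target pitch is C#1.

C#1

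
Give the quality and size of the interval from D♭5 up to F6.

major 10th

D to F spans three letter names (D-E-F), plus an octave: a tenth.
Counting semitones, Db5→F6 is 16, which is the major tenth.
(Equivalently, a compound major third: a major third plus an octave.)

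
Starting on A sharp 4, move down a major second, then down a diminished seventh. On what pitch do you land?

A major second down from A#4 is G#4.
A diminished seventh down from G#4 is A##3.

A double-sharp 3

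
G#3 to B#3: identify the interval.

major third

G to B spans three letter names (G-A-B): a third.
Counting semitones, G#3→B#3 is 4, which is the major third.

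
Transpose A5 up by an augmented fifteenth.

A fifteenth keeps the letter name A, two octaves up from A.
Moving 25 semitones up from A5 (the size of an augmented fifteenth) reaches A#7.

A#7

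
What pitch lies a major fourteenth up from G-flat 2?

Seven letters up from G (plus an octave) reaches F.
Moving 23 semitones up from Gb2 (the size of a major fourteenth) reaches F4.

F 4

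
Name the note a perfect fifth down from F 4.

Five letter names down from F: B.
A perfect fifth spans 7 semitones, so from F4 the target pitch is Bb3.

B-flat 3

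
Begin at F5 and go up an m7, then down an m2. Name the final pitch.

D6

F5 up a minor seventh → Eb6 (10 semitones).
Eb6 down a minor second → D6 (1 semitone).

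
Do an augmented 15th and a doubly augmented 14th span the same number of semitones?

Both span 25 semitones: an augmented fifteenth and a doubly augmented fourteenth are the same chromatic distance.

Yes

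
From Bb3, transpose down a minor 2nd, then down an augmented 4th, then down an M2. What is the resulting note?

Db3

A minor second down from Bb3 is A3.
Down an augmented fourth from A3: Eb3 (6 semitones down).
Down a major second from Eb3: Db3 (2 semitones down).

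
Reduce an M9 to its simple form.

Take out an octave (7 from the number): 9 − 7 = 2.
That makes a major ninth a compound major second — an octave plus a major second.

M2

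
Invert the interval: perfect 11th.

perfect fifth

First reduce the compound perfect eleventh to its simple form, a perfect fourth.
Inverted interval numbers add to nine, so a fourth pairs with a fifth (4 + 5 = 9).
The quality also flips — perfect stays perfect — giving a perfect fifth.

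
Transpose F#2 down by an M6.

The sixth takes the letter from F down to A.
A major sixth is 9 semitones; 9 semitones down from F#2 gives A1.

A1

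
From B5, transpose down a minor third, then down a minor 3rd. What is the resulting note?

E#5

Down a minor third from B5: G#5 (3 semitones down).
G#5 down a minor third → E#5 (3 semitones).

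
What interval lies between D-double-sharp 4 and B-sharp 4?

D to B spans six letter names (D-E-F-G-A-B) — that makes it a sixth of some quality.
A major sixth would be 9 semitones, but D##4 to B#4 is 8 — one semitone narrower, making it a minor sixth.

m6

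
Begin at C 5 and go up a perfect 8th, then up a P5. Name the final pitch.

G 6

C5 up a perfect octave → C6 (12 semitones).
C6 up a perfect fifth → G6 (7 semitones).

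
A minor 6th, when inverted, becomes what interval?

Interval numbers invert to sum to nine: 6 + 3 = 9, so a sixth inverts to a third.
The quality also flips — minor becomes major — giving a major third.

major 3rd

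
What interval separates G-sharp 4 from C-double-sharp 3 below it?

Descending from G#4 to C##3 is the same interval as ascending C##3 to G#4.
C to G spans five letter names (C-D-E-F-G), plus an octave — that makes it a twelfth of some quality.
A perfect twelfth would be 19 semitones; C##3 to G#4 is 18, one semitone narrower, so the interval is diminished.
(Equivalently, a compound diminished fifth: a diminished fifth plus an octave.)

diminished 12th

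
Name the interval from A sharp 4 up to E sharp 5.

A to E spans five letter names (A-B-C-D-E) — that makes it a fifth of some quality.
The perfect fifth spans 7 semitones, and A#4 to E#5 is exactly 7 semitones — so this is a perfect fifth.

perfect 5th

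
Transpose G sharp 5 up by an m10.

Three letters up from G (plus an octave) reaches B.
A minor tenth is 15 semitones; 15 semitones up from G#5 gives B6.

B 6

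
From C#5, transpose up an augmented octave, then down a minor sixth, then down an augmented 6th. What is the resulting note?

Up an augmented octave from C#5: C##6 (13 semitones up).
Down a minor sixth from C##6: E##5 (8 semitones down).
An augmented sixth down from E##5 is G#4.

G#4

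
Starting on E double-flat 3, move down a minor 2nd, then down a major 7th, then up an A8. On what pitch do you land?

Down a minor second from Ebb3: Db3 (1 semitone down).
Down a major seventh from Db3: Ebb2 (11 semitones down).
An augmented octave up from Ebb2 is Eb3.

E flat 3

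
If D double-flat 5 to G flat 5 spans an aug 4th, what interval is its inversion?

Inverted interval numbers add to nine, so a fourth pairs with a fifth (4 + 5 = 9).
And augmented becomes diminished under inversion, so we get a diminished fifth.

diminished fifth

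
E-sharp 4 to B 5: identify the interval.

E to B spans five letter names (E-F-G-A-B), plus an octave, so the interval is some kind of twelfth.
A perfect twelfth would be 19 semitones; E#4 to B5 is 18, one semitone narrower, so the interval is diminished.
(Equivalently, a compound diminished fifth: a diminished fifth plus an octave.)

diminished 12th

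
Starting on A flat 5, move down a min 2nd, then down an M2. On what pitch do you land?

F 5

Down a minor second from Ab5: G5 (1 semitone down).
A major second down from G5 is F5.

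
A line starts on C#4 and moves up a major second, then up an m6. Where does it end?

C#4 up a major second → D#4 (2 semitones).
Up a minor sixth from D#4: B4 (8 semitones up).

B4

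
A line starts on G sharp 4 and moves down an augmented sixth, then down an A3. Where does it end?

G double-flat 3

G#4 down an augmented sixth → Bb3 (10 semitones).
Down an augmented third from Bb3: Gbb3 (5 semitones down).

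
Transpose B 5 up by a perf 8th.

The letter stays B (same as the start), shifted an octave up.
A perfect octave is 12 semitones; 12 semitones up from B5 gives B6.

B 6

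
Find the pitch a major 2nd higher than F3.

Counting two letter names up from F lands on G.
A major second is 2 semitones; 2 semitones up from F3 gives G3.

G3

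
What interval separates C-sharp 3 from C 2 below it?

augmented octave

Descending from C#3 to C2 is the same interval as ascending C2 to C#3.
C to C is the same letter name, plus an octave — that makes it an octave of some quality.
C2 to C#3 spans 13 semitones — one semitone wider than the perfect octave (12) — giving an augmented octave.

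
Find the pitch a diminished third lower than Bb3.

G#3

Counting three letter names down from B lands on G.
A diminished third spans 2 semitones, so from Bb3 the target pitch is G#3.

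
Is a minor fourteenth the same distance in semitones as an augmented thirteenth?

Both span 22 semitones: a minor fourteenth and an augmented thirteenth are the same chromatic distance.

Yes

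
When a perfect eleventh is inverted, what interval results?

P5

First reduce the compound perfect eleventh to its simple form, a perfect fourth.
Inverted interval numbers add to nine, so a fourth pairs with a fifth (4 + 5 = 9).
Quality inverts too: perfect stays perfect. That makes the inversion a perfect fifth.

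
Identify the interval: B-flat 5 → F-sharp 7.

B to F spans five letter names (B-C-D-E-F), plus an octave: a twelfth.
The perfect twelfth is 19 semitones; here we have 20, one semitone wider: augmented.
(Equivalently, a compound augmented fifth: an augmented fifth plus an octave.)

A12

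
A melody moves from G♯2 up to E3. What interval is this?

G to E spans six letter names (G-A-B-C-D-E), so the interval is some kind of sixth.
At 8 semitones, G#2→E3 falls one short of a major sixth: minor.

minor 6th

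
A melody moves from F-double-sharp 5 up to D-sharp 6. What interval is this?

minor sixth

F to D spans six letter names (F-G-A-B-C-D) — that makes it a sixth of some quality.
At 8 semitones, F##5→D#6 falls one short of a major sixth: minor.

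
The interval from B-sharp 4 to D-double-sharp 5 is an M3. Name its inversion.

minor 6th

The rule of nine gives the new number: 9 − 3 = 6, so a third becomes a sixth.
And major becomes minor under inversion, so we get a minor sixth.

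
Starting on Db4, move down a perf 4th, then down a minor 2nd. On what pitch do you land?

Down a perfect fourth from Db4: Ab3 (5 semitones down).
Down a minor second from Ab3: G3 (1 semitone down).

G3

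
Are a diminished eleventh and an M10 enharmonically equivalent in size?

Yes

A diminished eleventh = 16 semitones = a major tenth; enharmonically equal.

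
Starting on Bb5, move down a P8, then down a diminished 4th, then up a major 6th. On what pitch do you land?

D#5

Down a perfect octave from Bb5: Bb4 (12 semitones down).
Bb4 down a diminished fourth → F#4 (4 semitones).
F#4 up a major sixth → D#5 (9 semitones).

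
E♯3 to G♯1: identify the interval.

Descending from E#3 to G#1 is the same interval as ascending G#1 to E#3.
G to E spans six letter names (G-A-B-C-D-E), plus an octave: a thirteenth.
The major thirteenth spans 21 semitones, and G#1 to E#3 is exactly 21 semitones — so this is a major thirteenth.
(Equivalently, a compound major sixth: a major sixth plus an octave.)

major thirteenth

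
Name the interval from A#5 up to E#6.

perfect fifth

A to E spans five letter names (A-B-C-D-E): a fifth.
The perfect fifth spans 7 semitones, and A#5 to E#6 is exactly 7 semitones — so this is a perfect fifth.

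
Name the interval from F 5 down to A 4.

minor sixth

Descending from F5 to A4 is the same interval as ascending A4 to F5.
A to F spans six letter names (A-B-C-D-E-F), so the interval is some kind of sixth.
A major sixth would be 9 semitones, but A4 to F5 is 8 — one semitone narrower, making it a minor sixth.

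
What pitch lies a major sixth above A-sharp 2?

F-double-sharp 3

Counting six letter names up from A lands on F.
A major sixth is 9 semitones; 9 semitones up from A#2 gives F##3.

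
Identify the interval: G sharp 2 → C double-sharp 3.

augmented 4th

G to C spans four letter names (G-A-B-C), so the interval is some kind of fourth.
The perfect fourth is 5 semitones; here we have 6, one semitone wider: augmented.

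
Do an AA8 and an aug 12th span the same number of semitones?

No

A doubly augmented octave is 14 semitones but an augmented twelfth is 20 semitones — different sizes.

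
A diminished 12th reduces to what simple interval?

d5

Subtracting seven from the interval number removes an octave: 12 − 7 = 5.
So a diminished twelfth is an octave plus a diminished fifth. The quality is unchanged.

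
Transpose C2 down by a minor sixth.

Counting six letter names down from C lands on E.
Moving 8 semitones down from C2 (the size of a minor sixth) reaches E1.

E1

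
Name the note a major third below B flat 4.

Counting three letter names down from B lands on G.
Moving 4 semitones down from Bb4 (the size of a major third) reaches Gb4.

G flat 4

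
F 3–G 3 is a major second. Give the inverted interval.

minor seventh

Inverted interval numbers add to nine, so a second pairs with a seventh (2 + 7 = 9).
The quality also flips — major becomes minor — giving a minor seventh.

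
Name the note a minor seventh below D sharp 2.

E sharp 1

The seventh takes the letter from D down to E.
Moving 10 semitones down from D#2 (the size of a minor seventh) reaches E#1.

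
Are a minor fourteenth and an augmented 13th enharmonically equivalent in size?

Yes

A minor fourteenth spans 22 semitones, and an augmented thirteenth also spans 22 semitones — they're enharmonic.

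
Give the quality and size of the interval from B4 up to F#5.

perfect fifth

B to F spans five letter names (B-C-D-E-F) — that makes it a fifth of some quality.
The perfect fifth spans 7 semitones, and B4 to F#5 is exactly 7 semitones — so this is a perfect fifth.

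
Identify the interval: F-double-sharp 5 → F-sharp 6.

diminished octave

F to F is the same letter name, plus an octave: an octave.
F##5 to F#6 spans 11 semitones — one semitone narrower than the perfect octave (12) — giving a diminished octave.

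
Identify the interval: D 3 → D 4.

perfect octave

D to D is the same letter name, plus an octave, so the interval is some kind of octave.
The perfect octave spans 12 semitones, and D3 to D4 is exactly 12 semitones — so this is a perfect octave.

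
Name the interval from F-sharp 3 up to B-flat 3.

F to B spans four letter names (F-G-A-B) — that makes it a fourth of some quality.
F#3 to Bb3 spans 4 semitones — one semitone narrower than the perfect fourth (5) — giving a diminished fourth.

d4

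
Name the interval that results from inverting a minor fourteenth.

First reduce the compound minor fourteenth to its simple form, a minor seventh.
Inverted interval numbers add to nine, so a seventh pairs with a second (7 + 2 = 9).
The quality also flips — minor becomes major — giving a major second.

M2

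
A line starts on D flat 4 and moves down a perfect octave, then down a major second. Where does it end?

Down a perfect octave from Db4: Db3 (12 semitones down).
Down a major second from Db3: Cb3 (2 semitones down).

C flat 3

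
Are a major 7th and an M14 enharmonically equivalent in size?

A major seventh is 11 semitones but a major fourteenth is 23 semitones — different sizes.

No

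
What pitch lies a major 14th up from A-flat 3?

G 5

The fourteenth's letter: A up seven letter names plus an octave → G.
A major fourteenth is 23 semitones; 23 semitones up from Ab3 gives G5.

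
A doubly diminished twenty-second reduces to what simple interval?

Take out 2 octaves (14 from the number): 22 − 14 = 8.
So a doubly diminished twenty-second is 2 octaves plus a doubly diminished octave. The quality is unchanged.

dd8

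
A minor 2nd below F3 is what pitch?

E3

Two letter names down from F: E.
A minor second is 1 semitone; 1 semitone down from F3 gives E3.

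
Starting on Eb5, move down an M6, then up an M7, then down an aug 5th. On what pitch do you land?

Down a major sixth from Eb5: Gb4 (9 semitones down).
A major seventh up from Gb4 is F5.
F5 down an augmented fifth → Bbb4 (8 semitones).

Bbb4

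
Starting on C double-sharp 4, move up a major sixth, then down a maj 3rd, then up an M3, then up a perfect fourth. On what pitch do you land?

D double-sharp 5

Up a major sixth from C##4: A##4 (9 semitones up).
Down a major third from A##4: F##4 (4 semitones down).
F##4 up a major third → A##4 (4 semitones).
A perfect fourth up from A##4 is D##5.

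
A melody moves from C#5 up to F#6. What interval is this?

C to F spans four letter names (C-D-E-F), plus an octave, so the interval is some kind of eleventh.
The perfect eleventh spans 17 semitones, and C#5 to F#6 is exactly 17 semitones — so this is a perfect eleventh.
(Equivalently, a compound perfect fourth: a perfect fourth plus an octave.)

perfect eleventh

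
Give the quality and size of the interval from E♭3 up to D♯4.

augmented seventh

E to D spans seven letter names (E-F-G-A-B-C-D), so the interval is some kind of seventh.
A major seventh would be 11 semitones; Eb3 to D#4 is 12, one semitone wider, so the interval is augmented.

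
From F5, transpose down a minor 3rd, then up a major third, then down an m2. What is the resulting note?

E#5

F5 down a minor third → D5 (3 semitones).
Up a major third from D5: F#5 (4 semitones up).
F#5 down a minor second → E#5 (1 semitone).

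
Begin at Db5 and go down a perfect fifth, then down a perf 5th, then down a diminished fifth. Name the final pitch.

Down a perfect fifth from Db5: Gb4 (7 semitones down).
Gb4 down a perfect fifth → Cb4 (7 semitones).
Cb4 down a diminished fifth → F3 (6 semitones).

F3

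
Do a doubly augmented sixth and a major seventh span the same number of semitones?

Yes

A doubly augmented sixth = 11 semitones = a major seventh; enharmonically equal.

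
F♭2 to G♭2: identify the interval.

F to G spans two letter names (F-G), so the interval is some kind of second.
Counting semitones, Fb2→Gb2 is 2, which is the major second.

major second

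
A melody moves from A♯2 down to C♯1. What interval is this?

Descending from A#2 to C#1 is the same interval as ascending C#1 to A#2.
C to A spans six letter names (C-D-E-F-G-A), plus an octave: a thirteenth.
The major thirteenth spans 21 semitones, and C#1 to A#2 is exactly 21 semitones — so this is a major thirteenth.
(Equivalently, a compound major sixth: a major sixth plus an octave.)

major thirteenth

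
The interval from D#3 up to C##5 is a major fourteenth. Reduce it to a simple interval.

major seventh

Take out an octave (7 from the number): 14 − 7 = 7.
So a major fourteenth is an octave plus a major seventh. The quality is unchanged.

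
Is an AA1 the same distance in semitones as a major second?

Yes

A doubly augmented unison = 2 semitones = a major second; enharmonically equal.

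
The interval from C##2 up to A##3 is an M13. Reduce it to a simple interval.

M6

Each octave removed subtracts seven from the number: 13 − 7 = 6.
Quality carries through unchanged, so the simple form is a major sixth.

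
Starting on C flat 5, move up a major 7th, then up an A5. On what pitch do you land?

F sharp 6

A major seventh up from Cb5 is Bb5.
An augmented fifth up from Bb5 is F#6.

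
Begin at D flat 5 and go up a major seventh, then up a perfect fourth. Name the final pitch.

F 6

Up a major seventh from Db5: C6 (11 semitones up).
A perfect fourth up from C6 is F6.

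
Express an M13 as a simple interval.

Subtracting seven from the interval number removes an octave: 13 − 7 = 6.
That makes a major thirteenth a compound major sixth — an octave plus a major sixth.

major 6th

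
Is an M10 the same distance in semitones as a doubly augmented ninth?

Both span 16 semitones: a major tenth and a doubly augmented ninth are the same chromatic distance.

Yes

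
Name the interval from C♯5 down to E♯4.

minor sixth

Descending from C#5 to E#4 is the same interval as ascending E#4 to C#5.
E to C spans six letter names (E-F-G-A-B-C) — that makes it a sixth of some quality.
A major sixth would be 9 semitones, but E#4 to C#5 is 8 — one semitone narrower, making it a minor sixth.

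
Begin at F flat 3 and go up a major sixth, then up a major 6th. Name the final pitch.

A major sixth up from Fb3 is Db4.
Db4 up a major sixth → Bb4 (9 semitones).

B flat 4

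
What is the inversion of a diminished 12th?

First reduce the compound diminished twelfth to its simple form, a diminished fifth.
Inverted interval numbers add to nine, so a fifth pairs with a fourth (5 + 4 = 9).
And diminished becomes augmented under inversion, so we get an augmented fourth.

augmented fourth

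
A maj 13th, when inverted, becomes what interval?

First reduce the compound major thirteenth to its simple form, a major sixth.
Interval numbers invert to sum to nine: 6 + 3 = 9, so a sixth inverts to a third.
Quality inverts too: major becomes minor. That makes the inversion a minor third.

m3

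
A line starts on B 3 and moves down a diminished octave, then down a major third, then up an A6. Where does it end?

Down a diminished octave from B3: B#2 (11 semitones down).
B#2 down a major third → G#2 (4 semitones).
Up an augmented sixth from G#2: E##3 (10 semitones up).

E double-sharp 3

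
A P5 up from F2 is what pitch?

C3

Five letter names up from F: C.
A perfect fifth is 7 semitones; 7 semitones up from F2 gives C3.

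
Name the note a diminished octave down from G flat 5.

An octave keeps the letter name G, an octave down from G.
A diminished octave is 11 semitones; 11 semitones down from Gb5 gives G4.

G 4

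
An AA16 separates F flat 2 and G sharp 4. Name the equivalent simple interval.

doubly augmented 2nd

Take out 2 octaves (14 from the number): 16 − 14 = 2.
Quality carries through unchanged, so the simple form is a doubly augmented second.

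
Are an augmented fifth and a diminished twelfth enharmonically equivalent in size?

No

An augmented fifth is 8 semitones but a diminished twelfth is 18 semitones — different sizes.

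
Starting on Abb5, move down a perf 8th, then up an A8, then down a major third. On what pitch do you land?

A perfect octave down from Abb5 is Abb4.
Up an augmented octave from Abb4: Ab5 (13 semitones up).
Down a major third from Ab5: Fb5 (4 semitones down).

Fb5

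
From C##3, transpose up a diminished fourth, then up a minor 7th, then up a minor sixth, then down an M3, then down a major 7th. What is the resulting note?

Up a diminished fourth from C##3: F#3 (4 semitones up).
F#3 up a minor seventh → E4 (10 semitones).
E4 up a minor sixth → C5 (8 semitones).
A major third down from C5 is Ab4.
Ab4 down a major seventh → Bbb3 (11 semitones).

Bbb3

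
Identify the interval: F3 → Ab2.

Descending from F3 to Ab2 is the same interval as ascending Ab2 to F3.
A to F spans six letter names (A-B-C-D-E-F) — that makes it a sixth of some quality.
Ab2 to F3 is 9 semitones, matching the major sixth exactly, so the quality is major.

major sixth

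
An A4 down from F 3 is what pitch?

Four letter names down from F: C.
An augmented fourth is 6 semitones; 6 semitones down from F3 gives Cb3.

C flat 3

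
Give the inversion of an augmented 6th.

Inverted interval numbers add to nine, so a sixth pairs with a third (6 + 3 = 9).
And augmented becomes diminished under inversion, so we get a diminished third.

d3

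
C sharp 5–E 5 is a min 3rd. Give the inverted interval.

The rule of nine gives the new number: 9 − 3 = 6, so a third becomes a sixth.
And minor becomes major under inversion, so we get a major sixth.

major sixth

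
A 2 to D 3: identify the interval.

A to D spans four letter names (A-B-C-D) — that makes it a fourth of some quality.
A2 to D3 is 5 semitones, matching the perfect fourth exactly, so the quality is perfect.

perfect fourth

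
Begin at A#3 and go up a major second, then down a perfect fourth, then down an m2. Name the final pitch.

Up a major second from A#3: B#3 (2 semitones up).
A perfect fourth down from B#3 is F##3.
Down a minor second from F##3: E##3 (1 semitone down).

E##3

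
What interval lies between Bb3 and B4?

augmented octave

B to B is the same letter name, plus an octave, so the interval is some kind of octave.
Bb3 to B4 spans 13 semitones — one semitone wider than the perfect octave (12) — giving an augmented octave.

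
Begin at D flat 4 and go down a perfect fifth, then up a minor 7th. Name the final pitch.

F flat 4

Down a perfect fifth from Db4: Gb3 (7 semitones down).
Gb3 up a minor seventh → Fb4 (10 semitones).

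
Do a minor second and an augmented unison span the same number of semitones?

Yes

Both span 1 semitone: a minor second and an augmented unison are the same chromatic distance.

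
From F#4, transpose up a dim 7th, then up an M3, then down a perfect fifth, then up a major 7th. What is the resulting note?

Up a diminished seventh from F#4: Eb5 (9 semitones up).
A major third up from Eb5 is G5.
Down a perfect fifth from G5: C5 (7 semitones down).
C5 up a major seventh → B5 (11 semitones).

B5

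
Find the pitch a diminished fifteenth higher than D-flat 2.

For a fifteenth the letter name doesn't change: still D, two octaves up.
A diminished fifteenth is 23 semitones; 23 semitones up from Db2 gives Dbb4.

D-double-flat 4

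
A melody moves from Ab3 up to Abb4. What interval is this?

A to A is the same letter name, plus an octave — that makes it an octave of some quality.
A perfect octave would be 12 semitones; Ab3 to Abb4 is 11, one semitone narrower, so the interval is diminished.

diminished octave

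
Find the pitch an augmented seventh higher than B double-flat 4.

A 5

Seven letter names up from B: A.
Moving 12 semitones up from Bbb4 (the size of an augmented seventh) reaches A5.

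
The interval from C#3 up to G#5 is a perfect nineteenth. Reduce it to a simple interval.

Subtracting seven from the interval number removes an octave: 19 − 14 = 5.
So a perfect nineteenth is 2 octaves plus a perfect fifth. The quality is unchanged.

perfect fifth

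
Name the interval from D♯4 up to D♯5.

perfect octave

D to D is the same letter name, plus an octave, so the interval is some kind of octave.
D#4 to D#5 is 12 semitones, matching the perfect octave exactly, so the quality is perfect.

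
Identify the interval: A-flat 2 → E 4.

A12

A to E spans five letter names (A-B-C-D-E), plus an octave — that makes it a twelfth of some quality.
Ab2 to E4 spans 20 semitones — one semitone wider than the perfect twelfth (19) — giving an augmented twelfth.
(Equivalently, a compound augmented fifth: an augmented fifth plus an octave.)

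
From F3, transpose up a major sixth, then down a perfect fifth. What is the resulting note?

F3 up a major sixth → D4 (9 semitones).
D4 down a perfect fifth → G3 (7 semitones).

G3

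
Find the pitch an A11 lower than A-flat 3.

E-double-flat 2

Counting four letter names plus an octave down from A lands on E.
An augmented eleventh is 18 semitones; 18 semitones down from Ab3 gives Ebb2.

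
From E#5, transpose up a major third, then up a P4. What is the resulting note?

C##6

Up a major third from E#5: G##5 (4 semitones up).
Up a perfect fourth from G##5: C##6 (5 semitones up).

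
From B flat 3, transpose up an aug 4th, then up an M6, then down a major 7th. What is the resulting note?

D 4

Up an augmented fourth from Bb3: E4 (6 semitones up).
Up a major sixth from E4: C#5 (9 semitones up).
Down a major seventh from C#5: D4 (11 semitones down).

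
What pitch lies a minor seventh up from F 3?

Seven letter names up from F: E.
Moving 10 semitones up from F3 (the size of a minor seventh) reaches Eb4.

E flat 4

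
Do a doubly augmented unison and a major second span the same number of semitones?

Both span 2 semitones: a doubly augmented unison and a major second are the same chromatic distance.

Yes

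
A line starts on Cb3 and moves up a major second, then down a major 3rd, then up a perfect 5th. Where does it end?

Up a major second from Cb3: Db3 (2 semitones up).
A major third down from Db3 is Bbb2.
Up a perfect fifth from Bbb2: Fb3 (7 semitones up).

Fb3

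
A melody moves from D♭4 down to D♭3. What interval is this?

P8

Descending from Db4 to Db3 is the same interval as ascending Db3 to Db4.
D to D is the same letter name, plus an octave, so the interval is some kind of octave.
Counting semitones, Db3→Db4 is 12, which is the perfect octave.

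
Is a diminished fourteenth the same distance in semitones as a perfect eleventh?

No

A diminished fourteenth spans 21 semitones; a perfect eleventh spans 17 semitones. They differ by 4.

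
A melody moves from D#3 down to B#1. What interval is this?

minor tenth

Descending from D#3 to B#1 is the same interval as ascending B#1 to D#3.
B to D spans three letter names (B-C-D), plus an octave: a tenth.
At 15 semitones, B#1→D#3 falls one short of a major tenth: minor.
(Equivalently, a compound minor third: a minor third plus an octave.)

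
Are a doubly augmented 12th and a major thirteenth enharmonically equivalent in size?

Yes

Both span 21 semitones: a doubly augmented twelfth and a major thirteenth are the same chromatic distance.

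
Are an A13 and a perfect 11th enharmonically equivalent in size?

An augmented thirteenth is 22 semitones but a perfect eleventh is 17 semitones — different sizes.

No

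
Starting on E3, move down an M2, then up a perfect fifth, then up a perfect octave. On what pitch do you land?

A major second down from E3 is D3.
D3 up a perfect fifth → A3 (7 semitones).
A perfect octave up from A3 is A4.

A4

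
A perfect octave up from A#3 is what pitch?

A#4

The letter stays A (same as the start), shifted an octave up.
A perfect octave is 12 semitones; 12 semitones up from A#3 gives A#4.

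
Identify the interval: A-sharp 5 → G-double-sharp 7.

A to G spans seven letter names (A-B-C-D-E-F-G), plus an octave — that makes it a fourteenth of some quality.
Counting semitones, A#5→G##7 is 23, which is the major fourteenth.
(Equivalently, a compound major seventh: a major seventh plus an octave.)

major 14th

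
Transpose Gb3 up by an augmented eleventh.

Four letters up from G (plus an octave) reaches C.
Moving 18 semitones up from Gb3 (the size of an augmented eleventh) reaches C5.

C5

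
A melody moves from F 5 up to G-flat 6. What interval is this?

F to G spans two letter names (F-G), plus an octave, so the interval is some kind of ninth.
At 13 semitones, F5→Gb6 falls one short of a major ninth: minor.
(Equivalently, a compound minor second: a minor second plus an octave.)

minor 9th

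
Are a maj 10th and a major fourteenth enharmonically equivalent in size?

A major tenth is 16 semitones but a major fourteenth is 23 semitones — different sizes.

No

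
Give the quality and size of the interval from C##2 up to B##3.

major fourteenth

C to B spans seven letter names (C-D-E-F-G-A-B), plus an octave: a fourteenth.
C##2 to B##3 is 23 semitones, matching the major fourteenth exactly, so the quality is major.
(Equivalently, a compound major seventh: a major seventh plus an octave.)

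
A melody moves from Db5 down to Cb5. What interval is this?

major second

Descending from Db5 to Cb5 is the same interval as ascending Cb5 to Db5.
C to D spans two letter names (C-D), so the interval is some kind of second.
The major second spans 2 semitones, and Cb5 to Db5 is exactly 2 semitones — so this is a major second.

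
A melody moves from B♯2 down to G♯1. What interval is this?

major 10th

Descending from B#2 to G#1 is the same interval as ascending G#1 to B#2.
G to B spans three letter names (G-A-B), plus an octave: a tenth.
G#1 to B#2 is 16 semitones, matching the major tenth exactly, so the quality is major.
(Equivalently, a compound major third: a major third plus an octave.)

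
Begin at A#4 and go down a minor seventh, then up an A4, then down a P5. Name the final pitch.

Down a minor seventh from A#4: B#3 (10 semitones down).
Up an augmented fourth from B#3: E##4 (6 semitones up).
Down a perfect fifth from E##4: A##3 (7 semitones down).

A##3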